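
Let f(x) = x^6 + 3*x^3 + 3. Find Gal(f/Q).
The polynomial f is an irreducible sextic over Q, so G = Gal(f/Q) is one of the 16 transitive subgroups 6T1, ..., 6T16 of S_6. The discriminant of f is -177147, which is not a perfect square, so G is not contained in A_6. The transitive groups of degree 6 not contained in A_6 are: C_6 (6T1, order 6), S_3 (6T2, order 6), D_6 (6T3, order 12), C_3 x S_3 (6T5, order 18), A_4 x C_2 (6T6, order 24), S_4 (6T8, order 24), S_3 x S_3 (6T9, order 36), S_4 x C_2 (6T11, order 48), (S_3 x S_3) : C_2 (6T13, order 72), PGL(2,5) (6T14, order 120), S_6 (6T16, order 720). By Dedekind's theorem, for a prime p not dividing disc(f) the degrees of the irreducible factors of f mod p form the cycle type of an element of G. Factoring f modulo the 33 such primes p <= 139 (skipping 3, which divides the discriminant), each new pattern first appears at: mod 2: f = (x^6 + x^3 + 1), pattern 6; mod 7: f = (x + 3)(x + 5)(x + 6)(x^3 + 4), pattern 3+1+1+1; mod 17: f = (x^2 + 5x + 7)(x^2 + 13x + 7)(x^2 + 16x + 7), pattern 2+2+2; mod 19: f = (x^3 + 9)(x^3 + 13), pattern 3+3; mod 73: f = (x + 42)(x + 43)(x + 44)(x + 51)(x + 52)(x + 60), pattern 1+1+1+1+1+1. No other pattern occurs in this range, so the set of observed cycle types is {6, 3+1+1+1, 2+2+2, 3+3, 1+1+1+1+1+1}. The candidates containing elements of all these cycle types are C_3 x S_3 (6T5) of order 18, S_3 x S_3 (6T9) of order 36, (S_3 x S_3) : C_2 (6T13) of order 72, S_6 (6T16) of order 720; the others are excluded. The observed types are precisely the cycle types that occur in C_3 x S_3 (6T5). Each of the other remaining candidates has further cycle types, and by the Chebotarev density theorem the matching factorization patterns would occur for a proportion of primes equal to their share of the group: S_3 x S_3 (6T9) additionally contains elements of type 2+2+1+1 (9 of its 36 elements, about 25% of primes); (S_3 x S_3) : C_2 (6T13) additionally contains elements of type 4+2, 3+2+1, 2+2+1+1, 2+1+1+1+1 (45 of its 72 elements, about 62% of primes); S_6 (6T16) additionally contains elements of type 5+1, 4+2, 4+1+1, 3+2+1, 2+2+1+1, 2+1+1+1+1 (504 of its 720 elements, about 70% of primes). None of the 33 primes tested shows any such pattern (for each of these groups the chance of that is below 10^-4), which rules them out. Hence G = C_3 x S_3 (6T5), of order 18.

C_3 x S_3, the group 6T5 of order 18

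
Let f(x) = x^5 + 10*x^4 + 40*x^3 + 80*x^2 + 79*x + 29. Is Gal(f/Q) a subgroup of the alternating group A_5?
The polynomial is irreducible of degree 5 over Q. Its discriminant is 2869, which is not a perfect square. A Galois group lies in the alternating group exactly when the discriminant is a square in Q, so the Galois group (S_5) is not contained in A_5.

No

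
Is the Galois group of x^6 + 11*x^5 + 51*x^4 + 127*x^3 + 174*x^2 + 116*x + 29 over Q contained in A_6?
The polynomial is irreducible of degree 6 over Q. Its discriminant is 525625 = 725^2, a perfect square. A Galois group lies in the alternating group exactly when the discriminant is a square in Q, so the Galois group ((C_3 x C_3) : C_4) is contained in A_6.

Yes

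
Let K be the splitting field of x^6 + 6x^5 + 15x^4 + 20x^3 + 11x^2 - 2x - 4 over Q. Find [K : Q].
24

The degree of the splitting field over Q equals the order of the Galois group, so first determine the group. The polynomial f is an irreducible sextic over Q, so G = Gal(f/Q) is one of the 16 transitive subgroups 6T1, ..., 6T16 of S_6. The discriminant of f is 3356224 = 1832^2, a perfect square, so G is contained in A_6. The transitive groups of degree 6 contained in A_6 are: A_4 (6T4, order 12), S_4 (6T7, order 24), (C_3 x C_3) : C_4 (6T10, order 36), PSL(2,5) (6T12, order 60), A_6 (6T15, order 360). By Dedekind's theorem, for a prime p not dividing disc(f) the degrees of the irreducible factors of f mod p form the cycle type of an element of G. Factoring f modulo the 79 such primes p <= 419 (skipping 2, 229, which divide the discriminant), each new pattern first appears at: mod 3: f = (x^3 + x^2 + x + 2)(x^3 + 2x^2 + 1), pattern 3+3; mod 7: f = (x^2 + 2x + 5)(x^4 + 4x^3 + 2x^2 + 3x + 2), pattern 4+2; mod 23: f = (x + 10)(x + 15)(x^2 + x + 18)(x^2 + 3x + 20), pattern 2+2+1+1; mod 193: f = (x + 88)(x + 91)(x + 94)(x + 101)(x + 104)(x + 107), pattern 1+1+1+1+1+1. No other pattern occurs in this range, so the set of observed cycle types is {3+3, 4+2, 2+2+1+1, 1+1+1+1+1+1}. The candidates containing elements of all these cycle types are S_4 (6T7) of order 24, (C_3 x C_3) : C_4 (6T10) of order 36, A_6 (6T15) of order 360; the others are excluded. The observed types are precisely the cycle types that occur in S_4 (6T7). Each of the other remaining candidates has further cycle types, and by the Chebotarev density theorem the matching factorization patterns would occur for a proportion of primes equal to their share of the group: (C_3 x C_3) : C_4 (6T10) additionally contains elements of type 3+1+1+1 (4 of its 36 elements, about 11% of primes); A_6 (6T15) additionally contains elements of type 5+1, 3+1+1+1 (184 of its 360 elements, about 51% of primes). None of the 79 primes tested shows any such pattern (for each of these groups the chance of that is below 10^-4), which rules them out. Hence G = S_4 (6T7), of order 24. The Galois group S_4 (6T7) has order 24, so the splitting field has degree 24 over Q.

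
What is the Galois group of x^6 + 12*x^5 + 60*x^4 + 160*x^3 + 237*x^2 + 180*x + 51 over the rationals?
6T4: A_4

The polynomial f is an irreducible sextic over Q, so G = Gal(f/Q) is one of the 16 transitive subgroups 6T1, ..., 6T16 of S_6. The discriminant of f is 419904 = 648^2, a perfect square, so G is contained in A_6. The transitive groups of degree 6 contained in A_6 are: A_4 (6T4, order 12), S_4 (6T7, order 24), (C_3 x C_3) : C_4 (6T10, order 36), PSL(2,5) (6T12, order 60), A_6 (6T15, order 360). By Dedekind's theorem, for a prime p not dividing disc(f) the degrees of the irreducible factors of f mod p form the cycle type of an element of G. Factoring f modulo the 33 such primes p <= 149 (skipping 2, 3, which divide the discriminant), each new pattern first appears at: mod 5: f = (x^3 + x + 4)(x^3 + 2x^2 + 4x + 4), pattern 3+3; mod 17: f = (x)(x + 4)(x^2 + 4x + 1)(x^2 + 4x + 11), pattern 2+2+1+1; mod 71: f = (x + 6)(x + 7)(x + 34)(x + 41)(x + 68)(x + 69), pattern 1+1+1+1+1+1. No other pattern occurs in this range, so the set of observed cycle types is {3+3, 2+2+1+1, 1+1+1+1+1+1}. The candidates containing elements of all these cycle types are A_4 (6T4) of order 12, S_4 (6T7) of order 24, (C_3 x C_3) : C_4 (6T10) of order 36, PSL(2,5) (6T12) of order 60, A_6 (6T15) of order 360; the others are excluded. The observed types are precisely the cycle types that occur in A_4 (6T4). Each of the other remaining candidates has further cycle types, and by the Chebotarev density theorem the matching factorization patterns would occur for a proportion of primes equal to their share of the group: S_4 (6T7) additionally contains elements of type 4+2 (6 of its 24 elements, about 25% of primes); (C_3 x C_3) : C_4 (6T10) additionally contains elements of type 4+2, 3+1+1+1 (22 of its 36 elements, about 61% of primes); PSL(2,5) (6T12) additionally contains elements of type 5+1 (24 of its 60 elements, about 40% of primes); A_6 (6T15) additionally contains elements of type 5+1, 4+2, 3+1+1+1 (274 of its 360 elements, about 76% of primes). None of the 33 primes tested shows any such pattern (for each of these groups the chance of that is below 10^-4), which rules them out. Hence G = A_4 (6T4), of order 12.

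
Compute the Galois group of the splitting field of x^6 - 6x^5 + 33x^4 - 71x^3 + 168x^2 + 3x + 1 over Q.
C_3 x S_3, the group 6T5 of order 18

The polynomial f is an irreducible sextic over Q, so G = Gal(f/Q) is one of the 16 transitive subgroups 6T1, ..., 6T16 of S_6. The discriminant of f is -401254544639403, which is not a perfect square, so G is not contained in A_6. The transitive groups of degree 6 not contained in A_6 are: C_6 (6T1, order 6), S_3 (6T2, order 6), D_6 (6T3, order 12), C_3 x S_3 (6T5, order 18), A_4 x C_2 (6T6, order 24), S_4 (6T8, order 24), S_3 x S_3 (6T9, order 36), S_4 x C_2 (6T11, order 48), (S_3 x S_3) : C_2 (6T13, order 72), PGL(2,5) (6T14, order 120), S_6 (6T16, order 720). By Dedekind's theorem, for a prime p not dividing disc(f) the degrees of the irreducible factors of f mod p form the cycle type of an element of G. Factoring f modulo the 33 such primes p <= 151 (skipping 3, 7, 13, which divide the discriminant), each new pattern first appears at: mod 2: f = (x^6 + x^4 + x^3 + x + 1), pattern 6; mod 17: f = (x^2 + 5x + 8)(x^2 + 9x + 13)(x^2 + 14x + 9), pattern 2+2+2; mod 19: f = (x^3 + 16x^2 + 12)(x^3 + 16x^2 + 5x + 8), pattern 3+3; mod 31: f = (x + 11)(x + 21)(x + 27)(x^3 + 28x^2 + 14x + 26), pattern 3+1+1+1; mod 73: f = (x + 23)(x + 27)(x + 49)(x + 55)(x + 61)(x + 71), pattern 1+1+1+1+1+1. No other pattern occurs in this range, so the set of observed cycle types is {6, 2+2+2, 3+3, 3+1+1+1, 1+1+1+1+1+1}. The candidates containing elements of all these cycle types are C_3 x S_3 (6T5) of order 18, S_3 x S_3 (6T9) of order 36, (S_3 x S_3) : C_2 (6T13) of order 72, S_6 (6T16) of order 720; the others are excluded. The observed types are precisely the cycle types that occur in C_3 x S_3 (6T5). Each of the other remaining candidates has further cycle types, and by the Chebotarev density theorem the matching factorization patterns would occur for a proportion of primes equal to their share of the group: S_3 x S_3 (6T9) additionally contains elements of type 2+2+1+1 (9 of its 36 elements, about 25% of primes); (S_3 x S_3) : C_2 (6T13) additionally contains elements of type 4+2, 3+2+1, 2+2+1+1, 2+1+1+1+1 (45 of its 72 elements, about 62% of primes); S_6 (6T16) additionally contains elements of type 5+1, 4+2, 4+1+1, 3+2+1, 2+2+1+1, 2+1+1+1+1 (504 of its 720 elements, about 70% of primes). None of the 33 primes tested shows any such pattern (for each of these groups the chance of that is below 10^-4), which rules them out. Hence G = C_3 x S_3 (6T5), of order 18.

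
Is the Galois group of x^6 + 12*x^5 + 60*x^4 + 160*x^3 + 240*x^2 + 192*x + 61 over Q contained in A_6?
The polynomial is irreducible of degree 6 over Q. Its discriminant is 11337408, which is not a perfect square. A Galois group lies in the alternating group exactly when the discriminant is a square in Q, so the Galois group (D_6) is not contained in A_6.

No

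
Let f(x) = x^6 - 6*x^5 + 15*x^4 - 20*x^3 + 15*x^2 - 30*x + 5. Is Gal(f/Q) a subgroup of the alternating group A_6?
Yes

The polynomial is irreducible of degree 6 over Q. Its discriminant is 746496000000 = 864000^2, a perfect square. A Galois group lies in the alternating group exactly when the discriminant is a square in Q, so the Galois group (A_6) is contained in A_6.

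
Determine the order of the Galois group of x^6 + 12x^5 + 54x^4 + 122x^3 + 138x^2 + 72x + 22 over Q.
36

The degree of the splitting field over Q equals the order of the Galois group, so first determine the group. The polynomial f is an irreducible sextic over Q, so G = Gal(f/Q) is one of the 16 transitive subgroups 6T1, ..., 6T16 of S_6. The discriminant of f is 297538935552, which is not a perfect square, so G is not contained in A_6. The transitive groups of degree 6 not contained in A_6 are: C_6 (6T1, order 6), S_3 (6T2, order 6), D_6 (6T3, order 12), C_3 x S_3 (6T5, order 18), A_4 x C_2 (6T6, order 24), S_4 (6T8, order 24), S_3 x S_3 (6T9, order 36), S_4 x C_2 (6T11, order 48), (S_3 x S_3) : C_2 (6T13, order 72), PGL(2,5) (6T14, order 120), S_6 (6T16, order 720). By Dedekind's theorem, for a prime p not dividing disc(f) the degrees of the irreducible factors of f mod p form the cycle type of an element of G. Factoring f modulo the 23 such primes p <= 97 (skipping 2, 3, which divide the discriminant), each new pattern first appears at: mod 5: f = (x^6 + 2x^5 + 4x^4 + 2x^3 + 3x^2 + 2x + 2), pattern 6; mod 11: f = (x)(x + 8)(x^2 + 6x + 2)(x^2 + 9x + 10), pattern 2+2+1+1; mod 13: f = (x + 4)(x + 6)(x + 9)(x^3 + 6x^2 + 8x + 6), pattern 3+1+1+1; mod 31: f = (x^2 + 8x + 18)(x^2 + 12x + 25)(x^2 + 23x + 13), pattern 2+2+2; mod 97: f = (x^3 + 6x^2 + 39x + 37)(x^3 + 6x^2 + 76x + 74), pattern 3+3. No other pattern occurs in this range, so the set of observed cycle types is {6, 2+2+1+1, 3+1+1+1, 2+2+2, 3+3}. The candidates containing elements of all these cycle types are S_3 x S_3 (6T9) of order 36, (S_3 x S_3) : C_2 (6T13) of order 72, S_6 (6T16) of order 720; the others are excluded. The observed types are precisely the cycle types that occur in S_3 x S_3 (6T9) (apart from the identity). Each of the other remaining candidates has further cycle types, and by the Chebotarev density theorem the matching factorization patterns would occur for a proportion of primes equal to their share of the group: (S_3 x S_3) : C_2 (6T13) additionally contains elements of type 4+2, 3+2+1, 2+1+1+1+1 (36 of its 72 elements, about 50% of primes); S_6 (6T16) additionally contains elements of type 5+1, 4+2, 4+1+1, 3+2+1, 2+1+1+1+1 (459 of its 720 elements, about 64% of primes). None of the 23 primes tested shows any such pattern (for each of these groups the chance of that is below 10^-4), which rules them out. Hence G = S_3 x S_3 (6T9), of order 36. The Galois group S_3 x S_3 (6T9) has order 36, so the splitting field has degree 36 over Q.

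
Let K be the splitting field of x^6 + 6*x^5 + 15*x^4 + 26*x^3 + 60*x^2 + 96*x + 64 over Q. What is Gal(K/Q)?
S_3

The polynomial f is an irreducible sextic over Q, so G = Gal(f/Q) is one of the 16 transitive subgroups 6T1, ..., 6T16 of S_6. The discriminant of f is -1160950579200, which is not a perfect square, so G is not contained in A_6. The transitive groups of degree 6 not contained in A_6 are: C_6 (6T1, order 6), S_3 (6T2, order 6), D_6 (6T3, order 12), C_3 x S_3 (6T5, order 18), A_4 x C_2 (6T6, order 24), S_4 (6T8, order 24), S_3 x S_3 (6T9, order 36), S_4 x C_2 (6T11, order 48), (S_3 x S_3) : C_2 (6T13, order 72), PGL(2,5) (6T14, order 120), S_6 (6T16, order 720). By Dedekind's theorem, for a prime p not dividing disc(f) the degrees of the irreducible factors of f mod p form the cycle type of an element of G. Factoring f modulo the 23 such primes p <= 101 (skipping 2, 3, 5, which divide the discriminant), each new pattern first appears at: mod 7: f = (x^3 + 3x^2 + 2x + 5)(x^3 + 3x^2 + 4x + 3), pattern 3+3; mod 11: f = (x^2 + 4)(x^2 + 8x + 6)(x^2 + 9x + 10), pattern 2+2+2; mod 61: f = (x + 25)(x + 27)(x + 44)(x + 48)(x + 50)(x + 56), pattern 1+1+1+1+1+1. No other pattern occurs in this range, so the set of observed cycle types is {3+3, 2+2+2, 1+1+1+1+1+1}. The candidates containing elements of all these cycle types are C_6 (6T1) of order 6, S_3 (6T2) of order 6, D_6 (6T3) of order 12, C_3 x S_3 (6T5) of order 18, A_4 x C_2 (6T6) of order 24, S_4 (6T8) of order 24, S_3 x S_3 (6T9) of order 36, S_4 x C_2 (6T11) of order 48, (S_3 x S_3) : C_2 (6T13) of order 72, PGL(2,5) (6T14) of order 120, S_6 (6T16) of order 720; the others are excluded. The observed types are precisely the cycle types that occur in S_3 (6T2). Each of the other remaining candidates has further cycle types, and by the Chebotarev density theorem the matching factorization patterns would occur for a proportion of primes equal to their share of the group: C_6 (6T1) additionally contains elements of type 6 (2 of its 6 elements, about 33% of primes); D_6 (6T3) additionally contains elements of type 6, 2+2+1+1 (5 of its 12 elements, about 42% of primes); C_3 x S_3 (6T5) additionally contains elements of type 6, 3+1+1+1 (10 of its 18 elements, about 56% of primes); A_4 x C_2 (6T6) additionally contains elements of type 6, 2+2+1+1, 2+1+1+1+1 (14 of its 24 elements, about 58% of primes); S_4 (6T8) additionally contains elements of type 4+1+1, 2+2+1+1 (9 of its 24 elements, about 38% of primes); S_3 x S_3 (6T9) additionally contains elements of type 6, 3+1+1+1, 2+2+1+1 (25 of its 36 elements, about 69% of primes); S_4 x C_2 (6T11) additionally contains elements of type 6, 4+2, 4+1+1, 2+2+1+1, 2+1+1+1+1 (32 of its 48 elements, about 67% of primes); (S_3 x S_3) : C_2 (6T13) additionally contains elements of type 6, 4+2, 3+2+1, 3+1+1+1, 2+2+1+1, 2+1+1+1+1 (61 of its 72 elements, about 85% of primes); PGL(2,5) (6T14) additionally contains elements of type 6, 5+1, 4+1+1, 2+2+1+1 (89 of its 120 elements, about 74% of primes); S_6 (6T16) additionally contains elements of type 6, 5+1, 4+2, 4+1+1, 3+2+1, 3+1+1+1, 2+2+1+1, 2+1+1+1+1 (664 of its 720 elements, about 92% of primes). None of the 23 primes tested shows any such pattern (for each of these groups the chance of that is below 10^-4), which rules them out. Hence G = S_3 (6T2), of order 6.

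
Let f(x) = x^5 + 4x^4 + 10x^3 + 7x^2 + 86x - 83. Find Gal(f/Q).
D_5 (order 10)

The polynomial f is an irreducible quintic over Q, so G = Gal(f/Q) is a transitive subgroup of S_5: one of C_5 (5T1, order 5), D_5 (5T2, order 10), F_20 (5T3, order 20), A_5 (5T4, order 60) or S_5 (5T5, order 120). The discriminant of f is 2916392985025 = 1707745^2, a perfect square, so G is contained in A_5. The transitive groups of degree 5 contained in A_5 are: C_5 (5T1, order 5), D_5 (5T2, order 10), A_5 (5T4, order 60). By Dedekind's theorem, for a prime p not dividing disc(f) the degrees of the irreducible factors of f mod p form the cycle type of an element of G. Factoring f modulo the 23 such primes p <= 103 (skipping 5, 13, 43, 47, which divide the discriminant), each new pattern first appears at: mod 2: f = (x^5 + x^2 + 1), pattern 5; mod 11: f = (x + 2)(x^2 + 3x + 8)(x^2 + 10x + 1), pattern 2+2+1; mod 83: f = (x)(x + 29)(x + 36)(x + 37)(x + 68), pattern 1+1+1+1+1. No other pattern occurs in this range, so the set of observed cycle types is {5, 2+2+1, 1+1+1+1+1}. The candidates containing elements of all these cycle types are D_5 (5T2) of order 10, A_5 (5T4) of order 60; the others are excluded. The observed types are precisely the cycle types that occur in D_5 (5T2). Each of the other remaining candidates has further cycle types, and by the Chebotarev density theorem the matching factorization patterns would occur for a proportion of primes equal to their share of the group: A_5 (5T4) additionally contains elements of type 3+1+1 (20 of its 60 elements, about 33% of primes). None of the 23 primes tested shows any such pattern (for each of these groups the chance of that is below 10^-4), which rules them out. Hence G = D_5 (5T2), of order 10.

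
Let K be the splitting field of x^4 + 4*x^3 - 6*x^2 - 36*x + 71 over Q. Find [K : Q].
4

The degree of the splitting field over Q equals the order of the Galois group, so first determine the group. The polynomial is an irreducible quartic over Q and its discriminant is 53086208, which is not a perfect square, so the Galois group is not contained in A_4. The resolvent cubic y^3 + 6*y^2 - 428*y - 4136 has exactly one rational root, so the Galois group is C_4 or D_4. The quartic becomes reducible over Q(sqrt(disc)), so the group is C_4. The Galois group C_4 (4T1) has order 4, so the splitting field has degree 4 over Q.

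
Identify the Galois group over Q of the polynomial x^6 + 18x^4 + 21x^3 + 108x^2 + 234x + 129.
The polynomial f is an irreducible sextic over Q, so G = Gal(f/Q) is one of the 16 transitive subgroups 6T1, ..., 6T16 of S_6. The discriminant of f is -401254544639403, which is not a perfect square, so G is not contained in A_6. The transitive groups of degree 6 not contained in A_6 are: C_6 (6T1, order 6), S_3 (6T2, order 6), D_6 (6T3, order 12), C_3 x S_3 (6T5, order 18), A_4 x C_2 (6T6, order 24), S_4 (6T8, order 24), S_3 x S_3 (6T9, order 36), S_4 x C_2 (6T11, order 48), (S_3 x S_3) : C_2 (6T13, order 72), PGL(2,5) (6T14, order 120), S_6 (6T16, order 720). By Dedekind's theorem, for a prime p not dividing disc(f) the degrees of the irreducible factors of f mod p form the cycle type of an element of G. Factoring f modulo the 33 such primes p <= 151 (skipping 3, 7, 13, which divide the discriminant), each new pattern first appears at: mod 2: f = (x^6 + x^3 + 1), pattern 6; mod 17: f = (x^2 + 7x + 14)(x^2 + 11x + 6)(x^2 + 16x + 7), pattern 2+2+2; mod 19: f = (x^3 + 2x + 11)(x^3 + 16x + 10), pattern 3+3; mod 31: f = (x + 12)(x + 22)(x + 28)(x^3 + 11x + 7), pattern 3+1+1+1; mod 73: f = (x + 24)(x + 28)(x + 50)(x + 56)(x + 62)(x + 72), pattern 1+1+1+1+1+1. No other pattern occurs in this range, so the set of observed cycle types is {6, 2+2+2, 3+3, 3+1+1+1, 1+1+1+1+1+1}. The candidates containing elements of all these cycle types are C_3 x S_3 (6T5) of order 18, S_3 x S_3 (6T9) of order 36, (S_3 x S_3) : C_2 (6T13) of order 72, S_6 (6T16) of order 720; the others are excluded. The observed types are precisely the cycle types that occur in C_3 x S_3 (6T5). Each of the other remaining candidates has further cycle types, and by the Chebotarev density theorem the matching factorization patterns would occur for a proportion of primes equal to their share of the group: S_3 x S_3 (6T9) additionally contains elements of type 2+2+1+1 (9 of its 36 elements, about 25% of primes); (S_3 x S_3) : C_2 (6T13) additionally contains elements of type 4+2, 3+2+1, 2+2+1+1, 2+1+1+1+1 (45 of its 72 elements, about 62% of primes); S_6 (6T16) additionally contains elements of type 5+1, 4+2, 4+1+1, 3+2+1, 2+2+1+1, 2+1+1+1+1 (504 of its 720 elements, about 70% of primes). None of the 33 primes tested shows any such pattern (for each of these groups the chance of that is below 10^-4), which rules them out. Hence G = C_3 x S_3 (6T5), of order 18.

C_3 x S_3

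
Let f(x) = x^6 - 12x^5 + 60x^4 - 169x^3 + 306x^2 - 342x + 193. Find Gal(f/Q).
The polynomial f is an irreducible sextic over Q, so G = Gal(f/Q) is one of the 16 transitive subgroups 6T1, ..., 6T16 of S_6. The discriminant of f is -945145936107, which is not a perfect square, so G is not contained in A_6. The transitive groups of degree 6 not contained in A_6 are: C_6 (6T1, order 6), S_3 (6T2, order 6), D_6 (6T3, order 12), C_3 x S_3 (6T5, order 18), A_4 x C_2 (6T6, order 24), S_4 (6T8, order 24), S_3 x S_3 (6T9, order 36), S_4 x C_2 (6T11, order 48), (S_3 x S_3) : C_2 (6T13, order 72), PGL(2,5) (6T14, order 120), S_6 (6T16, order 720). By Dedekind's theorem, for a prime p not dividing disc(f) the degrees of the irreducible factors of f mod p form the cycle type of an element of G. Factoring f modulo the 27 such primes p <= 127 (skipping 3, 17, 19, 43, which divide the discriminant), each new pattern first appears at: mod 2: f = (x^6 + x^3 + 1), pattern 6; mod 7: f = (x + 5)(x^2 + 3x + 1)(x^3 + x^2 + x + 5), pattern 3+2+1; mod 11: f = (x^2 + 5x + 7)(x^4 + 5x^3 + 6x^2 + 8x + 4), pattern 4+2; mod 13: f = (x + 5)(x + 7)(x^2 + 11)(x^2 + 2x + 3), pattern 2+2+1+1; mod 61: f = (x + 10)(x + 24)(x + 39)(x + 53)(x^2 + 45x + 57), pattern 2+1+1+1+1; mod 97: f = (x + 36)(x + 70)(x + 82)(x^3 + 91x^2 + 64x + 42), pattern 3+1+1+1; mod 113: f = (x^2 + 48x + 46)(x^2 + 57x + 30)(x^2 + 109x + 41), pattern 2+2+2; mod 127: f = (x^3 + 121x^2 + 61x + 124)(x^3 + 121x^2 + 90x + 105), pattern 3+3. No other pattern occurs in this range, so the set of observed cycle types is {6, 3+2+1, 4+2, 2+2+1+1, 2+1+1+1+1, 3+1+1+1, 2+2+2, 3+3}. The candidates containing elements of all these cycle types are (S_3 x S_3) : C_2 (6T13) of order 72, S_6 (6T16) of order 720; the others are excluded. The observed types are precisely the cycle types that occur in (S_3 x S_3) : C_2 (6T13) (apart from the identity). Each of the other remaining candidates has further cycle types, and by the Chebotarev density theorem the matching factorization patterns would occur for a proportion of primes equal to their share of the group: S_6 (6T16) additionally contains elements of type 5+1, 4+1+1 (234 of its 720 elements, about 32% of primes). None of the 27 primes tested shows any such pattern (for each of these groups the chance of that is below 10^-4), which rules them out. Hence G = (S_3 x S_3) : C_2 (6T13), of order 72.

6T13: (S_3 x S_3) : C_2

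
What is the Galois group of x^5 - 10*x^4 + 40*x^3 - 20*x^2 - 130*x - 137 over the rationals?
F_20 (order 20)

The polynomial f is an irreducible quintic over Q, so G = Gal(f/Q) is a transitive subgroup of S_5: one of C_5 (5T1, order 5), D_5 (5T2, order 10), F_20 (5T3, order 20), A_5 (5T4, order 60) or S_5 (5T5, order 120). The discriminant of f is 16850349253125, which is not a perfect square, so G is not contained in A_5. The transitive groups of degree 5 not contained in A_5 are: F_20 (5T3, order 20), S_5 (5T5, order 120). By Dedekind's theorem, for a prime p not dividing disc(f) the degrees of the irreducible factors of f mod p form the cycle type of an element of G. Factoring f modulo the 18 such primes p <= 73 (skipping 3, 5, 41, which divide the discriminant), each new pattern first appears at: mod 2: f = (x + 1)(x^4 + x^3 + x^2 + x + 1), pattern 4+1; mod 11: f = (x^5 + x^4 + 7x^3 + 2x^2 + 2x + 6), pattern 5; mod 19: f = (x + 17)(x^2 + x + 10)(x^2 + 10x + 4), pattern 2+2+1. No other pattern occurs in this range, so the set of observed cycle types is {4+1, 5, 2+2+1}. The candidates containing elements of all these cycle types are F_20 (5T3) of order 20, S_5 (5T5) of order 120; the others are excluded. The observed types are precisely the cycle types that occur in F_20 (5T3) (apart from the identity). Each of the other remaining candidates has further cycle types, and by the Chebotarev density theorem the matching factorization patterns would occur for a proportion of primes equal to their share of the group: S_5 (5T5) additionally contains elements of type 3+2, 3+1+1, 2+1+1+1 (50 of its 120 elements, about 42% of primes). None of the 18 primes tested shows any such pattern (for each of these groups the chance of that is below 10^-4), which rules them out. Hence G = F_20 (5T3), of order 20.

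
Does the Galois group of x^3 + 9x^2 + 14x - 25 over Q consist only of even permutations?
The polynomial is irreducible of degree 3 over Q. Its discriminant is 4225 = 65^2, a perfect square. A Galois group lies in the alternating group exactly when the discriminant is a square in Q, so the Galois group (C_3) is contained in A_3.

Yes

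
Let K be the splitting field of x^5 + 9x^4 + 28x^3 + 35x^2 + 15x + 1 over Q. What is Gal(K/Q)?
The polynomial f is an irreducible quintic over Q, so G = Gal(f/Q) is a transitive subgroup of S_5: one of C_5 (5T1, order 5), D_5 (5T2, order 10), F_20 (5T3, order 20), A_5 (5T4, order 60) or S_5 (5T5, order 120). The discriminant of f is 14641 = 121^2, a perfect square, so G is contained in A_5. The transitive groups of degree 5 contained in A_5 are: C_5 (5T1, order 5), D_5 (5T2, order 10), A_5 (5T4, order 60). By Dedekind's theorem, for a prime p not dividing disc(f) the degrees of the irreducible factors of f mod p form the cycle type of an element of G. Factoring f modulo the 14 such primes p <= 47 (skipping 11, which divides the discriminant), each new pattern first appears at: mod 2: f = (x^5 + x^4 + x^2 + x + 1), pattern 5; mod 23: f = (x + 6)(x + 8)(x + 12)(x + 13)(x + 16), pattern 1+1+1+1+1. No other pattern occurs in this range, so the set of observed cycle types is {5, 1+1+1+1+1}. The candidates containing elements of all these cycle types are C_5 (5T1) of order 5, D_5 (5T2) of order 10, A_5 (5T4) of order 60; the others are excluded. The observed types are precisely the cycle types that occur in C_5 (5T1). Each of the other remaining candidates has further cycle types, and by the Chebotarev density theorem the matching factorization patterns would occur for a proportion of primes equal to their share of the group: D_5 (5T2) additionally contains elements of type 2+2+1 (5 of its 10 elements, about 50% of primes); A_5 (5T4) additionally contains elements of type 3+1+1, 2+2+1 (35 of its 60 elements, about 58% of primes). None of the 14 primes tested shows any such pattern (for each of these groups the chance of that is below 10^-4), which rules them out. Hence G = C_5 (5T1), of order 5.

C_5 (also written C5)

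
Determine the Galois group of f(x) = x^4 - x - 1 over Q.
The polynomial is an irreducible quartic over Q and its discriminant is -283, which is not a perfect square, so the Galois group is not contained in A_4. The resolvent cubic y^3 + 4*y - 1 is irreducible over Q. An irreducible resolvent with non-square discriminant gives S_4.

S_4 (order 24)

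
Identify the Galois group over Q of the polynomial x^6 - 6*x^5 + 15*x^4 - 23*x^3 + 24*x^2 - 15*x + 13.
The polynomial f is an irreducible sextic over Q, so G = Gal(f/Q) is one of the 16 transitive subgroups 6T1, ..., 6T16 of S_6. The discriminant of f is -1162261467, which is not a perfect square, so G is not contained in A_6. The transitive groups of degree 6 not contained in A_6 are: C_6 (6T1, order 6), S_3 (6T2, order 6), D_6 (6T3, order 12), C_3 x S_3 (6T5, order 18), A_4 x C_2 (6T6, order 24), S_4 (6T8, order 24), S_3 x S_3 (6T9, order 36), S_4 x C_2 (6T11, order 48), (S_3 x S_3) : C_2 (6T13, order 72), PGL(2,5) (6T14, order 120), S_6 (6T16, order 720). By Dedekind's theorem, for a prime p not dividing disc(f) the degrees of the irreducible factors of f mod p form the cycle type of an element of G. Factoring f modulo the 33 such primes p <= 139 (skipping 3, which divides the discriminant), each new pattern first appears at: mod 2: f = (x^6 + x^4 + x^3 + x + 1), pattern 6; mod 7: f = (x + 2)(x + 4)(x + 5)(x^3 + 4x^2 + 3x + 4), pattern 3+1+1+1; mod 17: f = (x^2 + 4x + 10)(x^2 + 11x + 3)(x^2 + 13x + 1), pattern 2+2+2; mod 19: f = (x^3 + 16x^2 + 3x + 1)(x^3 + 16x^2 + 3x + 13), pattern 3+3; mod 73: f = (x + 26)(x + 34)(x + 48)(x + 49)(x + 60)(x + 69), pattern 1+1+1+1+1+1. No other pattern occurs in this range, so the set of observed cycle types is {6, 3+1+1+1, 2+2+2, 3+3, 1+1+1+1+1+1}. The candidates containing elements of all these cycle types are C_3 x S_3 (6T5) of order 18, S_3 x S_3 (6T9) of order 36, (S_3 x S_3) : C_2 (6T13) of order 72, S_6 (6T16) of order 720; the others are excluded. The observed types are precisely the cycle types that occur in C_3 x S_3 (6T5). Each of the other remaining candidates has further cycle types, and by the Chebotarev density theorem the matching factorization patterns would occur for a proportion of primes equal to their share of the group: S_3 x S_3 (6T9) additionally contains elements of type 2+2+1+1 (9 of its 36 elements, about 25% of primes); (S_3 x S_3) : C_2 (6T13) additionally contains elements of type 4+2, 3+2+1, 2+2+1+1, 2+1+1+1+1 (45 of its 72 elements, about 62% of primes); S_6 (6T16) additionally contains elements of type 5+1, 4+2, 4+1+1, 3+2+1, 2+2+1+1, 2+1+1+1+1 (504 of its 720 elements, about 70% of primes). None of the 33 primes tested shows any such pattern (for each of these groups the chance of that is below 10^-4), which rules them out. Hence G = C_3 x S_3 (6T5), of order 18.

C_3 x S_3, the group 6T5 of order 18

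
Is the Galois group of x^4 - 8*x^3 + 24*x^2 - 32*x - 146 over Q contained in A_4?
No

The polynomial is irreducible of degree 4 over Q. Its discriminant is -1088391168, which is not a perfect square. A Galois group lies in the alternating group exactly when the discriminant is a square in Q, so the Galois group (D_4) is not contained in A_4.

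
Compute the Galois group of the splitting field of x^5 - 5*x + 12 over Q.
D_5 (also written D5)

The polynomial f is an irreducible quintic over Q, so G = Gal(f/Q) is a transitive subgroup of S_5: one of C_5 (5T1, order 5), D_5 (5T2, order 10), F_20 (5T3, order 20), A_5 (5T4, order 60) or S_5 (5T5, order 120). The discriminant of f is 64000000 = 8000^2, a perfect square, so G is contained in A_5. The transitive groups of degree 5 contained in A_5 are: C_5 (5T1, order 5), D_5 (5T2, order 10), A_5 (5T4, order 60). By Dedekind's theorem, for a prime p not dividing disc(f) the degrees of the irreducible factors of f mod p form the cycle type of an element of G. Factoring f modulo the 23 such primes p <= 97 (skipping 2, 5, which divide the discriminant), each new pattern first appears at: mod 3: f = (x)(x^2 + x + 2)(x^2 + 2x + 2), pattern 2+2+1; mod 7: f = (x^5 + 2x + 5), pattern 5. No other pattern occurs in this range, so the set of observed cycle types is {2+2+1, 5}. The candidates containing elements of all these cycle types are D_5 (5T2) of order 10, A_5 (5T4) of order 60; the others are excluded. The observed types are precisely the cycle types that occur in D_5 (5T2) (apart from the identity). Each of the other remaining candidates has further cycle types, and by the Chebotarev density theorem the matching factorization patterns would occur for a proportion of primes equal to their share of the group: A_5 (5T4) additionally contains elements of type 3+1+1 (20 of its 60 elements, about 33% of primes). None of the 23 primes tested shows any such pattern (for each of these groups the chance of that is below 10^-4), which rules them out. Hence G = D_5 (5T2), of order 10.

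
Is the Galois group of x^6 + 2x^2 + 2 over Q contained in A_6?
The polynomial is irreducible of degree 6 over Q. Its discriminant is -2508800, which is not a perfect square. A Galois group lies in the alternating group exactly when the discriminant is a square in Q, so the Galois group (S_4 x C_2) is not contained in A_6.

No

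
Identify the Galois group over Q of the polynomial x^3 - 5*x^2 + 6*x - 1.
3T1: C_3

The polynomial is an irreducible cubic over Q and its discriminant is 49 = 7^2, a perfect square. For an irreducible cubic, a square discriminant forces the Galois group to be A_3, the cyclic group of order 3.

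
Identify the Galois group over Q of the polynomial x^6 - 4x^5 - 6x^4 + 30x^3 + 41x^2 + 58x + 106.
The polynomial f is an irreducible sextic over Q, so G = Gal(f/Q) is one of the 16 transitive subgroups 6T1, ..., 6T16 of S_6. The discriminant of f is -997977239592192, which is not a perfect square, so G is not contained in A_6. The transitive groups of degree 6 not contained in A_6 are: C_6 (6T1, order 6), S_3 (6T2, order 6), D_6 (6T3, order 12), C_3 x S_3 (6T5, order 18), A_4 x C_2 (6T6, order 24), S_4 (6T8, order 24), S_3 x S_3 (6T9, order 36), S_4 x C_2 (6T11, order 48), (S_3 x S_3) : C_2 (6T13, order 72), PGL(2,5) (6T14, order 120), S_6 (6T16, order 720). By Dedekind's theorem, for a prime p not dividing disc(f) the degrees of the irreducible factors of f mod p form the cycle type of an element of G. Factoring f modulo the 26 such primes p <= 113 (skipping 2, 3, 37, 73, which divide the discriminant), each new pattern first appears at: mod 5: f = (x + 2)(x^2 + x + 1)(x^3 + 3x^2 + 2x + 3), pattern 3+2+1; mod 7: f = (x^2 + 5x + 5)(x^4 + 5x^3 + 6x^2 + 3x + 3), pattern 4+2; mod 17: f = (x^3 + 15x^2 + 2x + 7)(x^3 + 15x^2 + 5x + 3), pattern 3+3; mod 19: f = (x^2 + x + 10)(x^2 + 4x + 8)(x^2 + 10x + 17), pattern 2+2+2; mod 31: f = (x^6 + 27x^5 + 25x^4 + 30x^3 + 10x^2 + 27x + 13), pattern 6; mod 41: f = (x + 18)(x + 29)(x + 33)(x^3 + 39x^2 + 8x + 4), pattern 3+1+1+1; mod 53: f = (x)(x + 49)(x^2 + 2x + 24)(x^2 + 51x + 27), pattern 2+2+1+1; mod 113: f = (x + 47)(x + 84)(x + 93)(x + 112)(x^2 + 112x + 17), pattern 2+1+1+1+1. No other pattern occurs in this range, so the set of observed cycle types is {3+2+1, 4+2, 3+3, 2+2+2, 6, 3+1+1+1, 2+2+1+1, 2+1+1+1+1}. The candidates containing elements of all these cycle types are (S_3 x S_3) : C_2 (6T13) of order 72, S_6 (6T16) of order 720; the others are excluded. The observed types are precisely the cycle types that occur in (S_3 x S_3) : C_2 (6T13) (apart from the identity). Each of the other remaining candidates has further cycle types, and by the Chebotarev density theorem the matching factorization patterns would occur for a proportion of primes equal to their share of the group: S_6 (6T16) additionally contains elements of type 5+1, 4+1+1 (234 of its 720 elements, about 32% of primes). None of the 26 primes tested shows any such pattern (for each of these groups the chance of that is below 10^-4), which rules them out. Hence G = (S_3 x S_3) : C_2 (6T13), of order 72.

(S_3 x S_3) : C_2 (also written G72)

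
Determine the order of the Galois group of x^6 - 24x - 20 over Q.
360

The degree of the splitting field over Q equals the order of the Galois group, so first determine the group. The polynomial f is an irreducible sextic over Q, so G = Gal(f/Q) is one of the 16 transitive subgroups 6T1, ..., 6T16 of S_6. The discriminant of f is 746496000000 = 864000^2, a perfect square, so G is contained in A_6. The transitive groups of degree 6 contained in A_6 are: A_4 (6T4, order 12), S_4 (6T7, order 24), (C_3 x C_3) : C_4 (6T10, order 36), PSL(2,5) (6T12, order 60), A_6 (6T15, order 360). By Dedekind's theorem, for a prime p not dividing disc(f) the degrees of the irreducible factors of f mod p form the cycle type of an element of G. Factoring f modulo the 6 such primes p <= 23 (skipping 2, 3, 5, which divide the discriminant), each new pattern first appears at: mod 7: f = (x + 4)(x^5 + 3x^4 + 2x^3 + 6x^2 + 4x + 2), pattern 5+1; mod 23: f = (x + 2)(x + 11)(x + 16)(x^3 + 17x^2 + 13x + 7), pattern 3+1+1+1. No other pattern occurs in this range, so the set of observed cycle types is {5+1, 3+1+1+1}. Among the candidates above, the only group containing elements of all these cycle types is A_6 (6T15) — each of A_4 (6T4), S_4 (6T7), (C_3 x C_3) : C_4 (6T10), PSL(2,5) (6T12) lacks at least one of them. Hence G = A_6 (6T15), of order 360. The Galois group A_6 (6T15) has order 360, so the splitting field has degree 360 over Q.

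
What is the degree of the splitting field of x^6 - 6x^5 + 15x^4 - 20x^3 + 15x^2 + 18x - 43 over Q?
360

The degree of the splitting field over Q equals the order of the Galois group, so first determine the group. The polynomial f is an irreducible sextic over Q, so G = Gal(f/Q) is one of the 16 transitive subgroups 6T1, ..., 6T16 of S_6. The discriminant of f is 746496000000 = 864000^2, a perfect square, so G is contained in A_6. The transitive groups of degree 6 contained in A_6 are: A_4 (6T4, order 12), S_4 (6T7, order 24), (C_3 x C_3) : C_4 (6T10, order 36), PSL(2,5) (6T12, order 60), A_6 (6T15, order 360). By Dedekind's theorem, for a prime p not dividing disc(f) the degrees of the irreducible factors of f mod p form the cycle type of an element of G. Factoring f modulo the 6 such primes p <= 23 (skipping 2, 3, 5, which divide the discriminant), each new pattern first appears at: mod 7: f = (x + 2)(x^5 + 6x^4 + 3x^3 + 2x^2 + 4x + 3), pattern 5+1; mod 23: f = (x + 6)(x + 11)(x + 20)(x^3 + 3x^2 + 4x + 8), pattern 3+1+1+1. No other pattern occurs in this range, so the set of observed cycle types is {5+1, 3+1+1+1}. Among the candidates above, the only group containing elements of all these cycle types is A_6 (6T15) — each of A_4 (6T4), S_4 (6T7), (C_3 x C_3) : C_4 (6T10), PSL(2,5) (6T12) lacks at least one of them. Hence G = A_6 (6T15), of order 360. The Galois group A_6 (6T15) has order 360, so the splitting field has degree 360 over Q.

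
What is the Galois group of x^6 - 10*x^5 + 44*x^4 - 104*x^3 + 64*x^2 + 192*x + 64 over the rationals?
The polynomial f is an irreducible sextic over Q, so G = Gal(f/Q) is one of the 16 transitive subgroups 6T1, ..., 6T16 of S_6. The discriminant of f is 564385546240000 = 23756800^2, a perfect square, so G is contained in A_6. The transitive groups of degree 6 contained in A_6 are: A_4 (6T4, order 12), S_4 (6T7, order 24), (C_3 x C_3) : C_4 (6T10, order 36), PSL(2,5) (6T12, order 60), A_6 (6T15, order 360). By Dedekind's theorem, for a prime p not dividing disc(f) the degrees of the irreducible factors of f mod p form the cycle type of an element of G. Factoring f modulo the 19 such primes p <= 79 (skipping 2, 5, 29, which divide the discriminant), each new pattern first appears at: mod 3: f = (x^2 + 2x + 2)(x^4 + x + 2), pattern 4+2; mod 11: f = (x^3 + 2x^2 + x + 8)(x^3 + 10x^2 + x + 8), pattern 3+3; mod 19: f = (x + 1)(x + 3)(x^2 + x + 9)(x^2 + 4x + 8), pattern 2+2+1+1; mod 61: f = (x + 7)(x + 21)(x + 54)(x^3 + 30x^2 + 12x + 8), pattern 3+1+1+1. No other pattern occurs in this range, so the set of observed cycle types is {4+2, 3+3, 2+2+1+1, 3+1+1+1}. The candidates containing elements of all these cycle types are (C_3 x C_3) : C_4 (6T10) of order 36, A_6 (6T15) of order 360; the others are excluded. The observed types are precisely the cycle types that occur in (C_3 x C_3) : C_4 (6T10) (apart from the identity). Each of the other remaining candidates has further cycle types, and by the Chebotarev density theorem the matching factorization patterns would occur for a proportion of primes equal to their share of the group: A_6 (6T15) additionally contains elements of type 5+1 (144 of its 360 elements, about 40% of primes). None of the 19 primes tested shows any such pattern (for each of these groups the chance of that is below 10^-4), which rules them out. Hence G = (C_3 x C_3) : C_4 (6T10), of order 36.

(C_3 x C_3) : C_4 (also written G36+)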